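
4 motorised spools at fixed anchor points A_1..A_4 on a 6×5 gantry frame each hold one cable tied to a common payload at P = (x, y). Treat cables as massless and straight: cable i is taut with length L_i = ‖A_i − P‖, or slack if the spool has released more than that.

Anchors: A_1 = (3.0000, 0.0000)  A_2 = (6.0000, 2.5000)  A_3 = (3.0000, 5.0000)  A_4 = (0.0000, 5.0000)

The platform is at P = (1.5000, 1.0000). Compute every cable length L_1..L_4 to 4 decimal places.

L_1 = √((3.0000−1.5000)² + (0.0000−1.0000)²) = 1.8028
L_2 = √((6.0000−1.5000)² + (2.5000−1.0000)²) = 4.7434
L_3 = √((3.0000−1.5000)² + (5.0000−1.0000)²) = 4.2720
L_4 = √((0.0000−1.5000)² + (5.0000−1.0000)²) = 4.2720

(1.8028, 4.7434, 4.2720, 4.2720)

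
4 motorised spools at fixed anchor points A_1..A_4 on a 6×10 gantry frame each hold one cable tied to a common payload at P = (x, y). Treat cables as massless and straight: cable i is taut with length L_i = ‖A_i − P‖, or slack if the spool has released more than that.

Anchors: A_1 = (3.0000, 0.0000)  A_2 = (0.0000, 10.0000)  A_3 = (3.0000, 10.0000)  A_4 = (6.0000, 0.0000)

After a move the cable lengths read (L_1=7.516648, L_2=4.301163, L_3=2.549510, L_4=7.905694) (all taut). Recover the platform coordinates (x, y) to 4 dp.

circle eqns → linear via eq_j − eq_1; set k_j = A_j·A_j − L_j²
k_1 = 9.0000+0.0000−56.5000 = -47.5000
6.0000·x − 20.0000·y = k_1−k_2 = -129.0000
0.0000·x − 20.0000·y = k_1−k_3 = -150.0000
-6.0000·x + 0.0000·y = k_1−k_4 = -21.0000
solve first two rows → x=3.5000, y=7.5000
check cable 4: ‖A_4−P‖² = 62.5000 ≈ L_4² = 62.5000 ✓

(3.5000, 7.5000)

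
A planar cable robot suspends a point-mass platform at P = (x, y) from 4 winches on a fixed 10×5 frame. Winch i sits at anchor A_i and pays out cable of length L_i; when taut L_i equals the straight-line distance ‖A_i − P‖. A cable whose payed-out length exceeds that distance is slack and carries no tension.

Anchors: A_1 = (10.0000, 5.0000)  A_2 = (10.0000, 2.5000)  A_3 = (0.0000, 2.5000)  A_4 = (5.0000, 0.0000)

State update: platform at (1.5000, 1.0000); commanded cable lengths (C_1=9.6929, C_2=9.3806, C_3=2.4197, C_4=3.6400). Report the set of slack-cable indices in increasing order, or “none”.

1, 2, 3

i=1: geometric 9.3941 vs commanded 9.6929 ⇒ slack
i=2: geometric 8.6313 vs commanded 9.3806 ⇒ slack
i=3: geometric 2.1213 vs commanded 2.4197 ⇒ slack
i=4: geometric 3.6401 vs commanded 3.6400 ⇒ taut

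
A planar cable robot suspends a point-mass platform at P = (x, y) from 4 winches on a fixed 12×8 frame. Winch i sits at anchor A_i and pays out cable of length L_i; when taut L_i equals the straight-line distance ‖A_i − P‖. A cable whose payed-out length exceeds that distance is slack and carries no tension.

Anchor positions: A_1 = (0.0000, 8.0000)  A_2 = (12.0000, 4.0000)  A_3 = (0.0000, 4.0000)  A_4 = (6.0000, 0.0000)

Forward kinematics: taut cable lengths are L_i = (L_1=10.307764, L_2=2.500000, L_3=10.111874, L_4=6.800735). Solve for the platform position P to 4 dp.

circle eqns → linear via eq_j − eq_1; set k_j = A_j·A_j − L_j²
k_1 = 0.0000+64.0000−106.2500 = -42.2500
-24.0000·x + 8.0000·y = k_1−k_2 = -196.0000
0.0000·x + 8.0000·y = k_1−k_3 = 44.0000
-12.0000·x + 16.0000·y = k_1−k_4 = -32.0000
solve first two rows → x=10.0000, y=5.5000
check cable 4: ‖A_4−P‖² = 46.2500 ≈ L_4² = 46.2500 ✓

(10.0000, 5.5000)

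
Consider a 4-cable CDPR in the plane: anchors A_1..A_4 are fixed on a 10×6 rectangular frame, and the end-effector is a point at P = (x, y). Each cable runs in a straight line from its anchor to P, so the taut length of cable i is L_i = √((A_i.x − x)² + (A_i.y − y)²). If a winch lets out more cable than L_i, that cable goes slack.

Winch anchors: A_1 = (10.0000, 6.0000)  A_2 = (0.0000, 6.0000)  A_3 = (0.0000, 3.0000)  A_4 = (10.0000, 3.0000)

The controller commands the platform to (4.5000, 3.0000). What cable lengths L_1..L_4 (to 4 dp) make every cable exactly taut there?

(6.2650, 5.4083, 4.5000, 5.5000)

L_1: Δ = A_1−P = (5.5000, 3.0000) → ‖Δ‖ = √39.2500 = 6.2650
L_2: Δ = A_2−P = (-4.5000, 3.0000) → ‖Δ‖ = √29.2500 = 5.4083
L_3: Δ = A_3−P = (-4.5000, 0.0000) → ‖Δ‖ = √20.2500 = 4.5000
L_4: Δ = A_4−P = (5.5000, 0.0000) → ‖Δ‖ = √30.2500 = 5.5000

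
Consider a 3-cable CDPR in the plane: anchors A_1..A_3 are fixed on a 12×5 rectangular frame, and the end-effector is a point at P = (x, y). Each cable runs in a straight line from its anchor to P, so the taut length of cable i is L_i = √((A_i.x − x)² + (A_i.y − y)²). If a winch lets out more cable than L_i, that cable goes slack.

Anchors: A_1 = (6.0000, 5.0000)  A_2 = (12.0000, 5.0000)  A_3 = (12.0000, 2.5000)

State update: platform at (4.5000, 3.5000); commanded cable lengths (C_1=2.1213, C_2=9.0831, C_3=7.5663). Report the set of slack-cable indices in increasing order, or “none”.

i=1: geometric 2.1213 vs commanded 2.1213 ⇒ taut
i=2: geometric 7.6485 vs commanded 9.0831 ⇒ slack
i=3: geometric 7.5664 vs commanded 7.5663 ⇒ taut

2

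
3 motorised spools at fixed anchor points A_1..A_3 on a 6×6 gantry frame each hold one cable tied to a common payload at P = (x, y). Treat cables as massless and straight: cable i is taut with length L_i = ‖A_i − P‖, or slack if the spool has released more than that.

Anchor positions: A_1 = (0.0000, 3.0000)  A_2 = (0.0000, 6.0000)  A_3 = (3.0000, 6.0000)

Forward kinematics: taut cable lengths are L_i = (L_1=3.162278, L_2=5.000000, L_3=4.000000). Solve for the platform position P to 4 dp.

circle eqns → linear via eq_j − eq_1; set q_j = A_j·A_j − L_j²
q_1 = 0.0000+9.0000−10.0000 = -1.0000
0.0000·x − 6.0000·y = q_1−q_2 = -12.0000
-6.0000·x − 6.0000·y = q_1−q_3 = -30.0000
solve first two rows → x=3.0000, y=2.0000

(3.0000, 2.0000)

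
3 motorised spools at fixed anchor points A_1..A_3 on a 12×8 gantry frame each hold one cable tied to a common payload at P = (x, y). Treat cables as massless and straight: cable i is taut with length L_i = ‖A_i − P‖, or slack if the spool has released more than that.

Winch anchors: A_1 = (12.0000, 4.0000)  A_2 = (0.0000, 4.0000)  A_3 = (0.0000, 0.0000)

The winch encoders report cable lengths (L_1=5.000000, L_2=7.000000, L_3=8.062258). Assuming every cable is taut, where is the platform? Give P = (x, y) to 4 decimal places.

each cable: (A_i−P)·(A_i−P) = L_i²; let c_i = ‖A_i‖²−L_i²
c_1 = 144.0000+16.0000−25.0000 = 135.0000
row 1: 24.0000x + 0.0000y = 168.0000  (c_2=-33.0000)
row 2: 24.0000x + 8.0000y = 200.0000  (c_3=-65.0000)
Cramer on rows 1–2 → x = 7.0000, y = 4.0000

(7.0000, 4.0000)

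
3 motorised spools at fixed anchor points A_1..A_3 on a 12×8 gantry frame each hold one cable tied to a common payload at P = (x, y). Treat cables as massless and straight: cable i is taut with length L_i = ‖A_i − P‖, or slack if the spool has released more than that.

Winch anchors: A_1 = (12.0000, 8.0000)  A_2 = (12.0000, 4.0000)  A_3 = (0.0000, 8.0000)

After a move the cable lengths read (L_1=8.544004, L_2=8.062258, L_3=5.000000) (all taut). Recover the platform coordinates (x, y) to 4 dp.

each cable: (A_i−P)·(A_i−P) = L_i²; let q_i = ‖A_i‖²−L_i²
q_1 = 144.0000+64.0000−73.0000 = 135.0000
row 1: 0.0000x + 8.0000y = 40.0000  (q_2=95.0000)
row 2: 24.0000x + 0.0000y = 96.0000  (q_3=39.0000)
Cramer on rows 1–2 → x = 4.0000, y = 5.0000

(4.0000, 5.0000)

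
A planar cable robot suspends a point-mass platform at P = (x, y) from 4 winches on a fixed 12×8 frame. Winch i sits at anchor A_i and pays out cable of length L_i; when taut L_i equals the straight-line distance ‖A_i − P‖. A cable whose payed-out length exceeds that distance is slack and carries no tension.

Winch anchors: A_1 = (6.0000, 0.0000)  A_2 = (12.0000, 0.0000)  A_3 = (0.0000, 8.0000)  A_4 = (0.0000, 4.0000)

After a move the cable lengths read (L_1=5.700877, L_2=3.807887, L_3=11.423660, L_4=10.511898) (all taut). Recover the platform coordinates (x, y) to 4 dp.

(10.5000, 3.5000)

each cable: (A_i−P)·(A_i−P) = L_i²; let c_i = ‖A_i‖²−L_i²
c_1 = 36.0000+0.0000−32.5000 = 3.5000
row 1: -12.0000x + 0.0000y = -126.0000  (c_2=129.5000)
row 2: 12.0000x − 16.0000y = 70.0000  (c_3=-66.5000)
row 3: 12.0000x − 8.0000y = 98.0000  (c_4=-94.5000)
Cramer on rows 1–2 → x = 10.5000, y = 3.5000
check cable 4: ‖A_4−P‖² = 110.5000 ≈ L_4² = 110.5000 ✓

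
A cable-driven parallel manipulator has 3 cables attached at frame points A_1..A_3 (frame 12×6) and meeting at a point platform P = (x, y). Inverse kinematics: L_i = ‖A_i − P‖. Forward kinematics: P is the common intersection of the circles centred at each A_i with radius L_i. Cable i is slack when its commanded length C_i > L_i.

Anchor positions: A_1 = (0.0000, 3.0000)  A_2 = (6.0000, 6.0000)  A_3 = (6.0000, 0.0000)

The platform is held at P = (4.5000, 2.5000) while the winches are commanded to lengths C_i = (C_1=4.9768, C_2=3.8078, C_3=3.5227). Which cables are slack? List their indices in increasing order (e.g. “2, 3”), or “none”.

1, 3

cable 1: √((-4.5000)²+(0.5000)²)=4.5277, C_1=4.9768: slack
cable 2: √((1.5000)²+(3.5000)²)=3.8079, C_2=3.8078: taut
cable 3: √((1.5000)²+(-2.5000)²)=2.9155, C_3=3.5227: slack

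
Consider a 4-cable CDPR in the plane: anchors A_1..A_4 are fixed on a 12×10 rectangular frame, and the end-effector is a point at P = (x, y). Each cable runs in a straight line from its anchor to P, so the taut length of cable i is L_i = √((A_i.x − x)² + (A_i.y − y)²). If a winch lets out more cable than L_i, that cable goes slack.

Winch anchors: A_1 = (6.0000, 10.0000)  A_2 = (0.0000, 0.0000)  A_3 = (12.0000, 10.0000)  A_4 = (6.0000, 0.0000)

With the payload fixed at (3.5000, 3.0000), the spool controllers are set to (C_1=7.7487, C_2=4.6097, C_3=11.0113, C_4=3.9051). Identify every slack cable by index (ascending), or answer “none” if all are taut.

1

cable 1: L_1 = ‖A_1−P‖ = 7.4330;  C_1 = 7.7487 → slack
cable 2: L_2 = ‖A_2−P‖ = 4.6098;  C_2 = 4.6097 → taut
cable 3: L_3 = ‖A_3−P‖ = 11.0114;  C_3 = 11.0113 → taut
cable 4: L_4 = ‖A_4−P‖ = 3.9051;  C_4 = 3.9051 → taut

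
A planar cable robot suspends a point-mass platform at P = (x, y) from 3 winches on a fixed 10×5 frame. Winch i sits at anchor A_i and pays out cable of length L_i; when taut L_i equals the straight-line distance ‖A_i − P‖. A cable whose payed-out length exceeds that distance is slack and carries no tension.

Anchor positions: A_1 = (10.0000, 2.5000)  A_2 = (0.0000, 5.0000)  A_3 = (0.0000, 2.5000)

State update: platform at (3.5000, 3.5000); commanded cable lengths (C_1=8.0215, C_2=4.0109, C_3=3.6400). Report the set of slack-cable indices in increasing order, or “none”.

1, 2

cable 1: √((6.5000)²+(-1.0000)²)=6.5765, C_1=8.0215: slack
cable 2: √((-3.5000)²+(1.5000)²)=3.8079, C_2=4.0109: slack
cable 3: √((-3.5000)²+(-1.0000)²)=3.6401, C_3=3.6400: taut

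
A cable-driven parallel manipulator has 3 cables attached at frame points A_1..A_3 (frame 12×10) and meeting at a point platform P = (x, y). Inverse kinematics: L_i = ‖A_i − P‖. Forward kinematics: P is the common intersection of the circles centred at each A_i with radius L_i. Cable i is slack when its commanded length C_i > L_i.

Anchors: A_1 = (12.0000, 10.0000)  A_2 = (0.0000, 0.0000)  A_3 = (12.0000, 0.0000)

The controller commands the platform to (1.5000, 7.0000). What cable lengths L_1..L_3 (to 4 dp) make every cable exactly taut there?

L_1 = √((12.0000−1.5000)² + (10.0000−7.0000)²) = 10.9202
L_2 = √((0.0000−1.5000)² + (0.0000−7.0000)²) = 7.1589
L_3 = √((12.0000−1.5000)² + (0.0000−7.0000)²) = 12.6194

(10.9202, 7.1589, 12.6194)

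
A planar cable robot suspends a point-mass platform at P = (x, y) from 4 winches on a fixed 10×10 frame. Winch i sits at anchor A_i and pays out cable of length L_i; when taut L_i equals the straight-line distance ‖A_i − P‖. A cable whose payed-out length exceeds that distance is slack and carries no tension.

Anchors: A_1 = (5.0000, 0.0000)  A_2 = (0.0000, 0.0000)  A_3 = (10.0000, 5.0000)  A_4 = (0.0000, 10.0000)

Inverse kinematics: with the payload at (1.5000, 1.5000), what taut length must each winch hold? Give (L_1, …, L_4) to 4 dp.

(3.8079, 2.1213, 9.1924, 8.6313)

cable 1: Δx=3.5000, Δy=-1.5000; L_1 = √(Δx²+Δy²) = 3.8079
cable 2: Δx=-1.5000, Δy=-1.5000; L_2 = √(Δx²+Δy²) = 2.1213
cable 3: Δx=8.5000, Δy=3.5000; L_3 = √(Δx²+Δy²) = 9.1924
cable 4: Δx=-1.5000, Δy=8.5000; L_4 = √(Δx²+Δy²) = 8.6313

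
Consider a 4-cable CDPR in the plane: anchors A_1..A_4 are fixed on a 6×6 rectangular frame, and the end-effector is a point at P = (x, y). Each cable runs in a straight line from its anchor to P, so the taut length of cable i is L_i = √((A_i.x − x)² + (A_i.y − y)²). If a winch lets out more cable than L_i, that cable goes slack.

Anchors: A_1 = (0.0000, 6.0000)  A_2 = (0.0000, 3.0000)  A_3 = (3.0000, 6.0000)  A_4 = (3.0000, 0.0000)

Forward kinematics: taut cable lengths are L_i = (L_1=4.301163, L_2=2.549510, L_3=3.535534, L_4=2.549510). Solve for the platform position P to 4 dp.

(2.5000, 2.5000)

circle eqns → linear via eq_j − eq_1; set c_j = A_j·A_j − L_j²
c_1 = 0.0000+36.0000−18.5000 = 17.5000
0.0000·x + 6.0000·y = c_1−c_2 = 15.0000
-6.0000·x + 0.0000·y = c_1−c_3 = -15.0000
-6.0000·x + 12.0000·y = c_1−c_4 = 15.0000
solve first two rows → x=2.5000, y=2.5000
check cable 4: ‖A_4−P‖² = 6.5000 ≈ L_4² = 6.5000 ✓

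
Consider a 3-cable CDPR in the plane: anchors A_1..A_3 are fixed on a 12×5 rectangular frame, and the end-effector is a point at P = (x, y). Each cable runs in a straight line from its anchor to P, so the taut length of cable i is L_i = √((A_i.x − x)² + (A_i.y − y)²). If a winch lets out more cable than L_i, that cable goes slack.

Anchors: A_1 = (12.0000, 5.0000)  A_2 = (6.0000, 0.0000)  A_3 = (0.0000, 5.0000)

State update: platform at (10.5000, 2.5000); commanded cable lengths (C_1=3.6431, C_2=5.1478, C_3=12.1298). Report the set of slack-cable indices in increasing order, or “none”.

1, 3

cable 1: L_1 = ‖A_1−P‖ = 2.9155;  C_1 = 3.6431 → slack
cable 2: L_2 = ‖A_2−P‖ = 5.1478;  C_2 = 5.1478 → taut
cable 3: L_3 = ‖A_3−P‖ = 10.7935;  C_3 = 12.1298 → slack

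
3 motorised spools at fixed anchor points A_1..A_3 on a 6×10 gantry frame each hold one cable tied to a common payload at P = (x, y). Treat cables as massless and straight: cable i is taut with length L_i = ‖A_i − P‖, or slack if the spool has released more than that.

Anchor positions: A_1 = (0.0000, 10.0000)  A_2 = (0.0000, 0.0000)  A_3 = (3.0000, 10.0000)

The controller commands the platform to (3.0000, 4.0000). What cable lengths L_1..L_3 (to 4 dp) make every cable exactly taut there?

(6.7082, 5.0000, 6.0000)

L_1: Δ = A_1−P = (-3.0000, 6.0000) → ‖Δ‖ = √45.0000 = 6.7082
L_2: Δ = A_2−P = (-3.0000, -4.0000) → ‖Δ‖ = √25.0000 = 5.0000
L_3: Δ = A_3−P = (0.0000, 6.0000) → ‖Δ‖ = √36.0000 = 6.0000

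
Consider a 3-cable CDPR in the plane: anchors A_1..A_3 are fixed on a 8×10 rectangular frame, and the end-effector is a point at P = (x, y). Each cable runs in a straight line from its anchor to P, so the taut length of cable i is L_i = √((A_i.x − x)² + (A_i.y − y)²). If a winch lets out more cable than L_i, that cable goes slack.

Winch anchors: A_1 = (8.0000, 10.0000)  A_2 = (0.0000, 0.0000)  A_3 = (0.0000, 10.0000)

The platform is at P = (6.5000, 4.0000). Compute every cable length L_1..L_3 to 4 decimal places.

L_1 = √((8.0000−6.5000)² + (10.0000−4.0000)²) = 6.1847
L_2 = √((0.0000−6.5000)² + (0.0000−4.0000)²) = 7.6322
L_3 = √((0.0000−6.5000)² + (10.0000−4.0000)²) = 8.8459

(6.1847, 7.6322, 8.8459)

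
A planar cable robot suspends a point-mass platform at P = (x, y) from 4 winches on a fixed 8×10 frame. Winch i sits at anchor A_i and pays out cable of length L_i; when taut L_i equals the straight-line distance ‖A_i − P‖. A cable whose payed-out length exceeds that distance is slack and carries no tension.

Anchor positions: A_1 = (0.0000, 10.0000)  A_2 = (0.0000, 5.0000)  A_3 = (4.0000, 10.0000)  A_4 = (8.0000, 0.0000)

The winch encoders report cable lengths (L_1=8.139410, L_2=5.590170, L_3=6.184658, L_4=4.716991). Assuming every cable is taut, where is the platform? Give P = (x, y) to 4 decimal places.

(5.5000, 4.0000)

expand ‖A_i−P‖²=L_i² and subtract eq 1 (q_i ≔ ‖A_i‖²−L_i²)
q_1 = 0.0000+100.0000−66.2500 = 33.7500
eq1−eq2 → [0.0000  10.0000]·P = 40.0000
eq1−eq3 → [-8.0000  0.0000]·P = -44.0000
eq1−eq4 → [-16.0000  20.0000]·P = -8.0000
2×2 solve → P = (5.5000, 4.0000)
check cable 4: ‖A_4−P‖² = 22.2500 ≈ L_4² = 22.2500 ✓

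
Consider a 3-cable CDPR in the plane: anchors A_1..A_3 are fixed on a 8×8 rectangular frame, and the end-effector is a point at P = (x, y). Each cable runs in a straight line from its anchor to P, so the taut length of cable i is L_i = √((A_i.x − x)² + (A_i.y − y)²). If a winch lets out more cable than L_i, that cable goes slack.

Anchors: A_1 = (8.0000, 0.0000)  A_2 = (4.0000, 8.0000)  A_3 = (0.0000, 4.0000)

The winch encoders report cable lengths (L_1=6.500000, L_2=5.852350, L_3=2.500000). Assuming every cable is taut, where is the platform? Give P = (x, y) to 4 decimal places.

circle eqns → linear via eq_j − eq_1; set k_j = A_j·A_j − L_j²
k_1 = 64.0000+0.0000−42.2500 = 21.7500
8.0000·x − 16.0000·y = k_1−k_2 = -24.0000
16.0000·x − 8.0000·y = k_1−k_3 = 12.0000
solve first two rows → x=2.0000, y=2.5000

(2.0000, 2.5000)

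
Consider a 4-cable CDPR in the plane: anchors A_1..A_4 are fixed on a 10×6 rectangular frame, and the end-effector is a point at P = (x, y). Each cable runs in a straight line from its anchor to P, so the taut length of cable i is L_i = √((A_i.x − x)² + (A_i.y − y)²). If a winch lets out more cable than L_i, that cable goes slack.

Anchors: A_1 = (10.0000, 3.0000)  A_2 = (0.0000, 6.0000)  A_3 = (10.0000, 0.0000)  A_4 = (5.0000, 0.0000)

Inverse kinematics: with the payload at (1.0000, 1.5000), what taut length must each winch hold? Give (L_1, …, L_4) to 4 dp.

cable 1: Δx=9.0000, Δy=1.5000; L_1 = √(Δx²+Δy²) = 9.1241
cable 2: Δx=-1.0000, Δy=4.5000; L_2 = √(Δx²+Δy²) = 4.6098
cable 3: Δx=9.0000, Δy=-1.5000; L_3 = √(Δx²+Δy²) = 9.1241
cable 4: Δx=4.0000, Δy=-1.5000; L_4 = √(Δx²+Δy²) = 4.2720

(9.1241, 4.6098, 9.1241, 4.2720)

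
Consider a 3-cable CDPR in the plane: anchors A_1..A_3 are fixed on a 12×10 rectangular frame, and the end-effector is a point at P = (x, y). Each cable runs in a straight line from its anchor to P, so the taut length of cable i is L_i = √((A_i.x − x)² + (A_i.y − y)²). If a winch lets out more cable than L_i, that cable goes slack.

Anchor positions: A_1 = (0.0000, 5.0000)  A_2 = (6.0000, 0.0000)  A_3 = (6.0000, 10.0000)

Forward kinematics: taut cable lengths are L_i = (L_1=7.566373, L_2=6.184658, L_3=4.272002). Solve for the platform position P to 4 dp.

each cable: (A_i−P)·(A_i−P) = L_i²; let q_i = ‖A_i‖²−L_i²
q_1 = 0.0000+25.0000−57.2500 = -32.2500
row 1: -12.0000x + 10.0000y = -30.0000  (q_2=-2.2500)
row 2: -12.0000x − 10.0000y = -150.0000  (q_3=117.7500)
Cramer on rows 1–2 → x = 7.5000, y = 6.0000

(7.5000, 6.0000)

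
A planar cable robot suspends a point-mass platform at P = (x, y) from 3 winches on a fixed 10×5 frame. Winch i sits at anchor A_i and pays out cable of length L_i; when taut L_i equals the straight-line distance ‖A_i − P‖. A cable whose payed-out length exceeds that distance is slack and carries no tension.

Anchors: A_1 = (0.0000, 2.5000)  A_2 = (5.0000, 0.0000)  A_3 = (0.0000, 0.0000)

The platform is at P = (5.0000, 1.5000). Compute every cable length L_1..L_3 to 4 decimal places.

L_1: Δ = A_1−P = (-5.0000, 1.0000) → ‖Δ‖ = √26.0000 = 5.0990
L_2: Δ = A_2−P = (0.0000, -1.5000) → ‖Δ‖ = √2.2500 = 1.5000
L_3: Δ = A_3−P = (-5.0000, -1.5000) → ‖Δ‖ = √27.2500 = 5.2202

(5.0990, 1.5000, 5.2202)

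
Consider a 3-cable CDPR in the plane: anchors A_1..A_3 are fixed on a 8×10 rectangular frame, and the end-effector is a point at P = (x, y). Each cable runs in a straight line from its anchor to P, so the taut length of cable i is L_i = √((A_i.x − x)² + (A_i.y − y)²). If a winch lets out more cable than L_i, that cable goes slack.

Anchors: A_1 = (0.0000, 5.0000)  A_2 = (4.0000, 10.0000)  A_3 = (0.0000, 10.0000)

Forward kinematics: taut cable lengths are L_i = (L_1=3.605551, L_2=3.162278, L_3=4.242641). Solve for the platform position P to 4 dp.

expand ‖A_i−P‖²=L_i² and subtract eq 1 (k_i ≔ ‖A_i‖²−L_i²)
k_1 = 0.0000+25.0000−13.0000 = 12.0000
eq1−eq2 → [-8.0000  -10.0000]·P = -94.0000
eq1−eq3 → [0.0000  -10.0000]·P = -70.0000
2×2 solve → P = (3.0000, 7.0000)

(3.0000, 7.0000)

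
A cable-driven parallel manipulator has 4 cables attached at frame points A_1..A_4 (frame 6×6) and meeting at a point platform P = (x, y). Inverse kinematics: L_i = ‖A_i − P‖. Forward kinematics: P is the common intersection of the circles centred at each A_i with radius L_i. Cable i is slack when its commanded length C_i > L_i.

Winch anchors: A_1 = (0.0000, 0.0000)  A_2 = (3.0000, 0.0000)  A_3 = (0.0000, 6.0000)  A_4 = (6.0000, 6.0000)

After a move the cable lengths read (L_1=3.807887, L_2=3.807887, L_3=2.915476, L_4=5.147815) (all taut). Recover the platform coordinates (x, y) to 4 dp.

(1.5000, 3.5000)

circle eqns → linear via eq_j − eq_1; set c_j = A_j·A_j − L_j²
c_1 = 0.0000+0.0000−14.5000 = -14.5000
-6.0000·x + 0.0000·y = c_1−c_2 = -9.0000
0.0000·x − 12.0000·y = c_1−c_3 = -42.0000
-12.0000·x − 12.0000·y = c_1−c_4 = -60.0000
solve first two rows → x=1.5000, y=3.5000
check cable 4: ‖A_4−P‖² = 26.5000 ≈ L_4² = 26.5000 ✓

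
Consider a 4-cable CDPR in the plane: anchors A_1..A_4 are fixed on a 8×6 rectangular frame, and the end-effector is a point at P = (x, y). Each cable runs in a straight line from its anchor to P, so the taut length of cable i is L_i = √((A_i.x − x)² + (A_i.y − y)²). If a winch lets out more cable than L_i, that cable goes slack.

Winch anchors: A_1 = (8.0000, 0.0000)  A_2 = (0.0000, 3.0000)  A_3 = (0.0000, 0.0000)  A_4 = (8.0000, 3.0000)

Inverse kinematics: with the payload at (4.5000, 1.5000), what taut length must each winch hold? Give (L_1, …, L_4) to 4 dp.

(3.8079, 4.7434, 4.7434, 3.8079)

L_1 = √((8.0000−4.5000)² + (0.0000−1.5000)²) = 3.8079
L_2 = √((0.0000−4.5000)² + (3.0000−1.5000)²) = 4.7434
L_3 = √((0.0000−4.5000)² + (0.0000−1.5000)²) = 4.7434
L_4 = √((8.0000−4.5000)² + (3.0000−1.5000)²) = 3.8079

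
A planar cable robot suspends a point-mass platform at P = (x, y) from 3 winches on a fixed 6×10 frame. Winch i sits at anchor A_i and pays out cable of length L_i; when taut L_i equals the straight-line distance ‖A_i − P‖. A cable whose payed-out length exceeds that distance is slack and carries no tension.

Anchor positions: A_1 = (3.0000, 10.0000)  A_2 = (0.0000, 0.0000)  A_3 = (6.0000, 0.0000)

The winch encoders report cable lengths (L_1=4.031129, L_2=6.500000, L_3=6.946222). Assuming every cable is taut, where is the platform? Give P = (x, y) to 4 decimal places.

each cable: (A_i−P)·(A_i−P) = L_i²; let c_i = ‖A_i‖²−L_i²
c_1 = 9.0000+100.0000−16.2500 = 92.7500
row 1: 6.0000x + 20.0000y = 135.0000  (c_2=-42.2500)
row 2: -6.0000x + 20.0000y = 105.0000  (c_3=-12.2500)
Cramer on rows 1–2 → x = 2.5000, y = 6.0000

(2.5000, 6.0000)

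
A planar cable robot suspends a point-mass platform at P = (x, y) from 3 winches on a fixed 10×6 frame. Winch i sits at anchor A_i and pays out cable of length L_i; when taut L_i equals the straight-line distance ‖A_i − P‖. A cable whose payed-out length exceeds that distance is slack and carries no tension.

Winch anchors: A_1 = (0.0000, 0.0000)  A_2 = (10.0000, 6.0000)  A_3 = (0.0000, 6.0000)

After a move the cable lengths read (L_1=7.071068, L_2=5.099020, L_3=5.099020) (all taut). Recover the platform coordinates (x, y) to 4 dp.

(5.0000, 5.0000)

each cable: (A_i−P)·(A_i−P) = L_i²; let q_i = ‖A_i‖²−L_i²
q_1 = 0.0000+0.0000−50.0000 = -50.0000
row 1: -20.0000x − 12.0000y = -160.0000  (q_2=110.0000)
row 2: 0.0000x − 12.0000y = -60.0000  (q_3=10.0000)
Cramer on rows 1–2 → x = 5.0000, y = 5.0000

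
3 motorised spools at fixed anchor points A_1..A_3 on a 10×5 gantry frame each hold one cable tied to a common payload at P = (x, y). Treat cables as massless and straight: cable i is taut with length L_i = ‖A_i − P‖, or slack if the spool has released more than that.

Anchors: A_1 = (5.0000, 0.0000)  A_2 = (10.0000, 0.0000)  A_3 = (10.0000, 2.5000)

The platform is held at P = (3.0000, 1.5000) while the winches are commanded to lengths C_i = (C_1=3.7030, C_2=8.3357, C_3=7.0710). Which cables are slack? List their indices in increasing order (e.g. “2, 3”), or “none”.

1, 2

cable 1: √((2.0000)²+(-1.5000)²)=2.5000, C_1=3.7030: slack
cable 2: √((7.0000)²+(-1.5000)²)=7.1589, C_2=8.3357: slack
cable 3: √((7.0000)²+(1.0000)²)=7.0711, C_3=7.0710: taut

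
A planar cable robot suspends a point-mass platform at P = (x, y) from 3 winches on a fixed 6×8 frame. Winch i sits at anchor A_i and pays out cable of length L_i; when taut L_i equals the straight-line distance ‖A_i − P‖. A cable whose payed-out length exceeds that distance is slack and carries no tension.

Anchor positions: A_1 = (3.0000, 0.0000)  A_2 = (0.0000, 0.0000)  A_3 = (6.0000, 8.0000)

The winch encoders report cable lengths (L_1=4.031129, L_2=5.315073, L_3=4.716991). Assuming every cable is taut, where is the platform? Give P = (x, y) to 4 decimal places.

(3.5000, 4.0000)

each cable: (A_i−P)·(A_i−P) = L_i²; let q_i = ‖A_i‖²−L_i²
q_1 = 9.0000+0.0000−16.2500 = -7.2500
row 1: 6.0000x + 0.0000y = 21.0000  (q_2=-28.2500)
row 2: -6.0000x − 16.0000y = -85.0000  (q_3=77.7500)
Cramer on rows 1–2 → x = 3.5000, y = 4.0000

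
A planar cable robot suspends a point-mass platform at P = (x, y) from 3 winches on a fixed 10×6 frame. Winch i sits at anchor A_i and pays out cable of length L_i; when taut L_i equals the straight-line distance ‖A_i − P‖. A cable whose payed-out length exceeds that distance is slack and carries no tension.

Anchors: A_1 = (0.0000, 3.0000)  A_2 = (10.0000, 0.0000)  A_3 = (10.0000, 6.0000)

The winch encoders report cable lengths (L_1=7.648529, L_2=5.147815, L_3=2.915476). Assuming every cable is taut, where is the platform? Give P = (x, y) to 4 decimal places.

expand ‖A_i−P‖²=L_i² and subtract eq 1 (k_i ≔ ‖A_i‖²−L_i²)
k_1 = 0.0000+9.0000−58.5000 = -49.5000
eq1−eq2 → [-20.0000  6.0000]·P = -123.0000
eq1−eq3 → [-20.0000  -6.0000]·P = -177.0000
2×2 solve → P = (7.5000, 4.5000)

(7.5000, 4.5000)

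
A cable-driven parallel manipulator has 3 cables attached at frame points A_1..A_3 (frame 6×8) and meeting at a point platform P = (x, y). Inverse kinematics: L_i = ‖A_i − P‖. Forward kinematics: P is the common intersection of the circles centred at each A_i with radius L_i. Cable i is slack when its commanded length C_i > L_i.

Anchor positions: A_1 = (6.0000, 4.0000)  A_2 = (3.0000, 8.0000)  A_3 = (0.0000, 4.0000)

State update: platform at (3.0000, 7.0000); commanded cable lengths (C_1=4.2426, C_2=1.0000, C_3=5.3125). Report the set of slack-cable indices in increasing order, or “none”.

cable 1: √((3.0000)²+(-3.0000)²)=4.2426, C_1=4.2426: taut
cable 2: √((0.0000)²+(1.0000)²)=1.0000, C_2=1.0000: taut
cable 3: √((-3.0000)²+(-3.0000)²)=4.2426, C_3=5.3125: slack

3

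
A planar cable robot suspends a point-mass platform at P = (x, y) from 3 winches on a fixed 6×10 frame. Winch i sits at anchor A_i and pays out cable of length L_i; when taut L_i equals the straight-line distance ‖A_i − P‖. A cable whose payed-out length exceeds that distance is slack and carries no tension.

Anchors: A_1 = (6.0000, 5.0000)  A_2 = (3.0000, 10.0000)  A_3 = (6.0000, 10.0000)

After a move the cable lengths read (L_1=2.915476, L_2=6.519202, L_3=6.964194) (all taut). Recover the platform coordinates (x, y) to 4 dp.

(3.5000, 3.5000)

expand ‖A_i−P‖²=L_i² and subtract eq 1 (c_i ≔ ‖A_i‖²−L_i²)
c_1 = 36.0000+25.0000−8.5000 = 52.5000
eq1−eq2 → [6.0000  -10.0000]·P = -14.0000
eq1−eq3 → [0.0000  -10.0000]·P = -35.0000
2×2 solve → P = (3.5000, 3.5000)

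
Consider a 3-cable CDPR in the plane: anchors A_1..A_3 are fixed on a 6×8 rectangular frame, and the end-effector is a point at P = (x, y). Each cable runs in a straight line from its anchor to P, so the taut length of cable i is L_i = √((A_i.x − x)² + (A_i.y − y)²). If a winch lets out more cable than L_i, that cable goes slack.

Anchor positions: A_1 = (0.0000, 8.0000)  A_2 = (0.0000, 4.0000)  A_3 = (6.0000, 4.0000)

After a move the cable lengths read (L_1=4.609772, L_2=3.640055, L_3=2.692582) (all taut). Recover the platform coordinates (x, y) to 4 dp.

(3.5000, 5.0000)

each cable: (A_i−P)·(A_i−P) = L_i²; let k_i = ‖A_i‖²−L_i²
k_1 = 0.0000+64.0000−21.2500 = 42.7500
row 1: 0.0000x + 8.0000y = 40.0000  (k_2=2.7500)
row 2: -12.0000x + 8.0000y = -2.0000  (k_3=44.7500)
Cramer on rows 1–2 → x = 3.5000, y = 5.0000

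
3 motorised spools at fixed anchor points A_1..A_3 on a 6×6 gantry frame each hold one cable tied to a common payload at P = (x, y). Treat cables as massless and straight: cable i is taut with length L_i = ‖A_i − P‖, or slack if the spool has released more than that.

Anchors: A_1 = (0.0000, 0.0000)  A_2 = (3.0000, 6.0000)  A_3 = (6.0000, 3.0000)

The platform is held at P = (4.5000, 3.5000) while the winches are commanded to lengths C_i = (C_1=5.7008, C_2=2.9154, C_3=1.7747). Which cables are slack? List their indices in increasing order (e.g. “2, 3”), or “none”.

3

cable 1: √((-4.5000)²+(-3.5000)²)=5.7009, C_1=5.7008: taut
cable 2: √((-1.5000)²+(2.5000)²)=2.9155, C_2=2.9154: taut
cable 3: √((1.5000)²+(-0.5000)²)=1.5811, C_3=1.7747: slack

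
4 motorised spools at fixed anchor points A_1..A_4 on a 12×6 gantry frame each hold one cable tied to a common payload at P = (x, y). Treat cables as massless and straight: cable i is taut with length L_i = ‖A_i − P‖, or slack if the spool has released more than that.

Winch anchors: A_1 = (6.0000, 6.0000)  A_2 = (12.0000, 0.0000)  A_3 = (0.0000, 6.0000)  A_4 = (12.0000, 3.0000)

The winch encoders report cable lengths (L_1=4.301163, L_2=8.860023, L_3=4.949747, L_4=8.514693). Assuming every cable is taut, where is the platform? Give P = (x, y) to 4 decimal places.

(3.5000, 2.5000)

each cable: (A_i−P)·(A_i−P) = L_i²; let q_i = ‖A_i‖²−L_i²
q_1 = 36.0000+36.0000−18.5000 = 53.5000
row 1: -12.0000x + 12.0000y = -12.0000  (q_2=65.5000)
row 2: 12.0000x + 0.0000y = 42.0000  (q_3=11.5000)
row 3: -12.0000x + 6.0000y = -27.0000  (q_4=80.5000)
Cramer on rows 1–2 → x = 3.5000, y = 2.5000
check cable 4: ‖A_4−P‖² = 72.5000 ≈ L_4² = 72.5000 ✓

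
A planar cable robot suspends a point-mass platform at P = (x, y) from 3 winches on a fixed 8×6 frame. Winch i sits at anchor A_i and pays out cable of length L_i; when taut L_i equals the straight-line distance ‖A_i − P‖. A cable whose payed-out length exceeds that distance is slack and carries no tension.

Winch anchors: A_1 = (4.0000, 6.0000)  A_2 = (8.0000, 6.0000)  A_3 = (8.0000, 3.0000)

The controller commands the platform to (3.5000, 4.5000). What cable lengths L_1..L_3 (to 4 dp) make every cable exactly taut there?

L_1: Δ = A_1−P = (0.5000, 1.5000) → ‖Δ‖ = √2.5000 = 1.5811
L_2: Δ = A_2−P = (4.5000, 1.5000) → ‖Δ‖ = √22.5000 = 4.7434
L_3: Δ = A_3−P = (4.5000, -1.5000) → ‖Δ‖ = √22.5000 = 4.7434

(1.5811, 4.7434, 4.7434)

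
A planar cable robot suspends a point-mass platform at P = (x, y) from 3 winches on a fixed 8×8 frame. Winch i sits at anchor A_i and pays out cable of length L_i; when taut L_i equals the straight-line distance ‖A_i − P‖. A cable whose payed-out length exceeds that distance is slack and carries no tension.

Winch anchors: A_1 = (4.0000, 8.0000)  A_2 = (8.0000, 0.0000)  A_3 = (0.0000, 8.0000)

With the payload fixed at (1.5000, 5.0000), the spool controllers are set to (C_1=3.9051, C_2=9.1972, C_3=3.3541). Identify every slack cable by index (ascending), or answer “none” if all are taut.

i=1: geometric 3.9051 vs commanded 3.9051 ⇒ taut
i=2: geometric 8.2006 vs commanded 9.1972 ⇒ slack
i=3: geometric 3.3541 vs commanded 3.3541 ⇒ taut

2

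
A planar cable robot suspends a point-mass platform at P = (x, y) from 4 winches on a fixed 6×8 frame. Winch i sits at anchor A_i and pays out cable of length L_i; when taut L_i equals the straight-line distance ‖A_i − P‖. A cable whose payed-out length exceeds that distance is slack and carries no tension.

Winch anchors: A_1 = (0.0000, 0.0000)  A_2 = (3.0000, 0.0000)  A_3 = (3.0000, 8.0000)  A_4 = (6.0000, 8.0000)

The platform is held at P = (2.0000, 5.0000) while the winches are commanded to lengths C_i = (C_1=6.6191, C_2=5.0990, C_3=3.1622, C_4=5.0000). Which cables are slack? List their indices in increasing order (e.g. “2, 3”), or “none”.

i=1: geometric 5.3852 vs commanded 6.6191 ⇒ slack
i=2: geometric 5.0990 vs commanded 5.0990 ⇒ taut
i=3: geometric 3.1623 vs commanded 3.1622 ⇒ taut
i=4: geometric 5.0000 vs commanded 5.0000 ⇒ taut

1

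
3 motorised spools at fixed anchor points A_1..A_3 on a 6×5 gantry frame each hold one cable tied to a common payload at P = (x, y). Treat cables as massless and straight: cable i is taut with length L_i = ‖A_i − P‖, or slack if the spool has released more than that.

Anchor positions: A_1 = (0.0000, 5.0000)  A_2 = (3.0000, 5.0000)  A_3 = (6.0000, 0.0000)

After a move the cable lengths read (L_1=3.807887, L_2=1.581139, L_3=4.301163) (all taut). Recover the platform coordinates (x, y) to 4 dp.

(3.5000, 3.5000)

each cable: (A_i−P)·(A_i−P) = L_i²; let k_i = ‖A_i‖²−L_i²
k_1 = 0.0000+25.0000−14.5000 = 10.5000
row 1: -6.0000x + 0.0000y = -21.0000  (k_2=31.5000)
row 2: -12.0000x + 10.0000y = -7.0000  (k_3=17.5000)
Cramer on rows 1–2 → x = 3.5000, y = 3.5000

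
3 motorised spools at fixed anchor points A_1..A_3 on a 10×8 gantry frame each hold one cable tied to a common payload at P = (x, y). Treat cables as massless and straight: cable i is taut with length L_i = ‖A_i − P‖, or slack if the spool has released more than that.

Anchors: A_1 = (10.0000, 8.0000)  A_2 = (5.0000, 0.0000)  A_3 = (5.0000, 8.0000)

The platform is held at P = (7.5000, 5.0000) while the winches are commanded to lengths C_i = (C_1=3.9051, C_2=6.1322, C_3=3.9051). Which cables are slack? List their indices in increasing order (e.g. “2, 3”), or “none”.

i=1: geometric 3.9051 vs commanded 3.9051 ⇒ taut
i=2: geometric 5.5902 vs commanded 6.1322 ⇒ slack
i=3: geometric 3.9051 vs commanded 3.9051 ⇒ taut

2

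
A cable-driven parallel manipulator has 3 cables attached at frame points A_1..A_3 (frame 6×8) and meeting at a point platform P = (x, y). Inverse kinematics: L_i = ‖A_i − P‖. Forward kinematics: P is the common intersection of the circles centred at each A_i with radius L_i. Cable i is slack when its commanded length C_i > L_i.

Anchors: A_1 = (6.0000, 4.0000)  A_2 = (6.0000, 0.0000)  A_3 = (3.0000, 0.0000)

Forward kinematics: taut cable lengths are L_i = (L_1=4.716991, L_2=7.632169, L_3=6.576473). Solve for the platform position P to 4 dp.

(2.0000, 6.5000)

each cable: (A_i−P)·(A_i−P) = L_i²; let c_i = ‖A_i‖²−L_i²
c_1 = 36.0000+16.0000−22.2500 = 29.7500
row 1: 0.0000x + 8.0000y = 52.0000  (c_2=-22.2500)
row 2: 6.0000x + 8.0000y = 64.0000  (c_3=-34.2500)
Cramer on rows 1–2 → x = 2.0000, y = 6.5000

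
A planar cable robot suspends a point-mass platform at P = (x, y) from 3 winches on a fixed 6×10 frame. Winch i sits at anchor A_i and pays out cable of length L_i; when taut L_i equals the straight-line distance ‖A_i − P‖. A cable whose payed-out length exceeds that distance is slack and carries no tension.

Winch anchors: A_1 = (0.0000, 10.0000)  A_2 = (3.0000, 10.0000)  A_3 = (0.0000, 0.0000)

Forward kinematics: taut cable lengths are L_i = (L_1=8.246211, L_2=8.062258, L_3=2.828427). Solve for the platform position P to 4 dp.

each cable: (A_i−P)·(A_i−P) = L_i²; let q_i = ‖A_i‖²−L_i²
q_1 = 0.0000+100.0000−68.0000 = 32.0000
row 1: -6.0000x + 0.0000y = -12.0000  (q_2=44.0000)
row 2: 0.0000x + 20.0000y = 40.0000  (q_3=-8.0000)
Cramer on rows 1–2 → x = 2.0000, y = 2.0000

(2.0000, 2.0000)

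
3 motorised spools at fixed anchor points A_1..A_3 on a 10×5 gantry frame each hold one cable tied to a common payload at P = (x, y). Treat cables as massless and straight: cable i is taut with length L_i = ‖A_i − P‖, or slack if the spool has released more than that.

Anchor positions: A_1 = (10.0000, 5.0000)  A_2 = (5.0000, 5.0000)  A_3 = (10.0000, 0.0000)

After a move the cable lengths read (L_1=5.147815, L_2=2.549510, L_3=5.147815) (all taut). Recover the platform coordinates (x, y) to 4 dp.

each cable: (A_i−P)·(A_i−P) = L_i²; let c_i = ‖A_i‖²−L_i²
c_1 = 100.0000+25.0000−26.5000 = 98.5000
row 1: 10.0000x + 0.0000y = 55.0000  (c_2=43.5000)
row 2: 0.0000x + 10.0000y = 25.0000  (c_3=73.5000)
Cramer on rows 1–2 → x = 5.5000, y = 2.5000

(5.5000, 2.5000)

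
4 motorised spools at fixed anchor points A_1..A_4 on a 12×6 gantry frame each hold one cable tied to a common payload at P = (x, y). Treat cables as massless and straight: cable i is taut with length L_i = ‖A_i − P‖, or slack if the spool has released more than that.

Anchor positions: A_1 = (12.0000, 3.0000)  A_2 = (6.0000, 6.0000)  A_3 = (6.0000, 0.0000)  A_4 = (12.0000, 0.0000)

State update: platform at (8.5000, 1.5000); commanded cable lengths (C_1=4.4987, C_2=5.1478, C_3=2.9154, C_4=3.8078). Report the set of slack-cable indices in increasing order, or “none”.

1

cable 1: √((3.5000)²+(1.5000)²)=3.8079, C_1=4.4987: slack
cable 2: √((-2.5000)²+(4.5000)²)=5.1478, C_2=5.1478: taut
cable 3: √((-2.5000)²+(-1.5000)²)=2.9155, C_3=2.9154: taut
cable 4: √((3.5000)²+(-1.5000)²)=3.8079, C_4=3.8078: taut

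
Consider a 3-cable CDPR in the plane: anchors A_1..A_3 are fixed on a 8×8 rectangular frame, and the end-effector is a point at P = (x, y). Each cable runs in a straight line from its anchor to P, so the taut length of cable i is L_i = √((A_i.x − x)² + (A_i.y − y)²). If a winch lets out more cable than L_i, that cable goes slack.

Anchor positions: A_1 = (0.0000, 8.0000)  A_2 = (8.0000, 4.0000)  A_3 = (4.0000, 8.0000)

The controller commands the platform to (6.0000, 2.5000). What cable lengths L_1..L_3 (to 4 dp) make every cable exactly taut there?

L_1: Δ = A_1−P = (-6.0000, 5.5000) → ‖Δ‖ = √66.2500 = 8.1394
L_2: Δ = A_2−P = (2.0000, 1.5000) → ‖Δ‖ = √6.2500 = 2.5000
L_3: Δ = A_3−P = (-2.0000, 5.5000) → ‖Δ‖ = √34.2500 = 5.8523

(8.1394, 2.5000, 5.8523)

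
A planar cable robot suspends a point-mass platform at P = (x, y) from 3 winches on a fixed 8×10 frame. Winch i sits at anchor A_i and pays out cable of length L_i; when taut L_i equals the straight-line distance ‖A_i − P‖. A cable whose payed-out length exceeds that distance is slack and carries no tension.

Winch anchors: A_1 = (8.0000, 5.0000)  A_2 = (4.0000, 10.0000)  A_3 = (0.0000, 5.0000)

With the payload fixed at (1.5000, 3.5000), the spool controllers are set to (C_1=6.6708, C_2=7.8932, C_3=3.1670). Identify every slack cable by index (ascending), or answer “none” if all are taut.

2, 3

cable 1: √((6.5000)²+(1.5000)²)=6.6708, C_1=6.6708: taut
cable 2: √((2.5000)²+(6.5000)²)=6.9642, C_2=7.8932: slack
cable 3: √((-1.5000)²+(1.5000)²)=2.1213, C_3=3.1670: slack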